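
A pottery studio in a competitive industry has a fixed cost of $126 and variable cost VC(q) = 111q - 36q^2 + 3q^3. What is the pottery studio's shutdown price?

$3 per unit

Short-run supply begins at min AVC. From VC = 111q - 36q^2 + 3q^3, AVC = 111 - 36q + 3q^2.
dAVC/dq = -36 + 6q = 0 gives q = 6. min AVC = 111 - 36·6 + 3·6^2 = 3.
For P < $3 the firm produces nothing.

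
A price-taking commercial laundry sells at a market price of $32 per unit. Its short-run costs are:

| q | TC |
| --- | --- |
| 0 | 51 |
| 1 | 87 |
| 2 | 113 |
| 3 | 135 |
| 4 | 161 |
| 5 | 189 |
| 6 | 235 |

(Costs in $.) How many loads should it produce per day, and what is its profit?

q = 5; profit = -$29

Compute π = P·q − TC at each output: q=0: -51; q=1: -55; q=2: -49; q=3: -39; q=4: -33; q=5: -29; q=6: -43.
Profit is maximized at q = 5. AVC there is 138/5 = $27.60 ≤ P, so producing beats shutting down (which would give -$51).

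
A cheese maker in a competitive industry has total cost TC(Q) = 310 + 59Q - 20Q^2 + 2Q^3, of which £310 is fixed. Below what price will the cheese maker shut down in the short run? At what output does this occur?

The shutdown price is the minimum of AVC. VC = 59Q - 20Q^2 + 2Q^3, so AVC = 59 - 20Q + 2Q^2.
dAVC/dQ = -20 + 4Q = 0 gives Q = 5. min AVC = 59 - 20·5 + 2·5^2 = 9.
So the shutdown price is £9.

£9 per unit, at Q = 5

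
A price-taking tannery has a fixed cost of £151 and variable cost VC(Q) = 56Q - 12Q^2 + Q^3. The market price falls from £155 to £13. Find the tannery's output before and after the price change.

Output falls from 11 to 0 (the firm shuts down)

AVC = 56 - 12Q + Q^2, minimized at Q = 6 where min AVC = £20. MC = 56 - 24Q + 3Q^2.
With P = £155 above the shutdown price, P = MC gives Q = 11.
At P = £13 < min AVC = £20, price no longer covers variable cost at any output, so the firm shuts down: Q = 0.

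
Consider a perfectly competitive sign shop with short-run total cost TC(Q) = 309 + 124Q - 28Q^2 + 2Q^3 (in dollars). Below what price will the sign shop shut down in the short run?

$26 per unit

The firm shuts down when price falls below the minimum of average variable cost. AVC = VC/Q = 124 - 28Q + 2Q^2.
At the minimum of AVC, MC = AVC. MC = 124 - 56Q + 6Q^2; setting MC = AVC gives 4Q^2 - 28Q = 0, so Q = 7. min AVC = 26.
So the shutdown price is $26.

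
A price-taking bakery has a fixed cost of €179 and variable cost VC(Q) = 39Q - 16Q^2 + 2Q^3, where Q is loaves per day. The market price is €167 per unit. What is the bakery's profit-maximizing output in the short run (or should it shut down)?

Produce at Q = 8

Variable cost is VC = 39Q - 16Q^2 + 2Q^3, so AVC = VC/Q = 39 - 16Q + 2Q^2 and MC = dTC/dQ = 39 - 32Q + 6Q^2.
AVC is minimized where dAVC/dQ = -16 + 4Q = 0, at Q = 4; min AVC = 39 - 16·4 + 2·4^2 = €7.
Because €167 ≥ €7, revenue can cover variable cost; the firm operates.
P = MC gives -128 - 32Q + 6Q^2 = 0, with roots -8/3 and 8. Take the larger (rising MC): Q* = 8.
Check: AVC at Q = 8 is €39 ≤ P, so revenue covers variable cost.
Profit = P·Q − TC = 167·8 − 491 = €845.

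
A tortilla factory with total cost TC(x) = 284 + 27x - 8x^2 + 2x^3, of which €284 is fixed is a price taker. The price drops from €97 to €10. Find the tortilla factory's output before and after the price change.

MC = 27 - 16x + 6x^2; the shutdown threshold is min AVC = €19 (at x = 2).
At P = €97 ≥ min AVC, set P = MC on the rising branch: x = 5.
At P = €10 < min AVC = €19, price no longer covers variable cost at any output, so the firm shuts down: x = 0.

Output falls from 5 to 0 (the firm shuts down)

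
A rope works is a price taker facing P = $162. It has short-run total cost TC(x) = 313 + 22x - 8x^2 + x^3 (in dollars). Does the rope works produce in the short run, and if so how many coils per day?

Produce at x = 10

Variable cost is VC = 22x - 8x^2 + x^3, so AVC = VC/x = 22 - 8x + x^2 and MC = dTC/dx = 22 - 16x + 3x^2.
The AVC parabola has its vertex at x = 8/2 = 4, where AVC = 22 - 8·4 + 4^2 = $6.
Because $162 ≥ $6, revenue can cover variable cost; the firm operates.
Set P = MC: 162 = 22 - 16x + 3x^2 → -140 - 16x + 3x^2 = 0. The roots are x = -14/3 and x = 10; the profit-maximizing output is on the rising part of MC, so x* = 10.
Check: AVC at x = 10 is $42 ≤ P, so revenue covers variable cost.
Profit = P·x − TC = 162·10 − 733 = $887.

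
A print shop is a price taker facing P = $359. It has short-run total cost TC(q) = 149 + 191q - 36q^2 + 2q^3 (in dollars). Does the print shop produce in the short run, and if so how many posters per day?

Produce at q = 14

Strip out fixed cost: VC = 191q - 36q^2 + 2q^3. Then AVC = 191 - 36q + 2q^2 and MC = 191 - 72q + 6q^2.
AVC is minimized where dAVC/dq = -36 + 4q = 0, at q = 9; min AVC = 191 - 36·9 + 2·9^2 = $29.
Since P = $359 ≥ min AVC = $29, price covers variable cost and the firm should produce.
P = MC gives -168 - 72q + 6q^2 = 0, with roots -2 and 14. Take the larger (rising MC): q* = 14.
Check: AVC at q = 14 is $79 ≤ P, so revenue covers variable cost.
Profit = P·q − TC = 359·14 − 1255 = $3771.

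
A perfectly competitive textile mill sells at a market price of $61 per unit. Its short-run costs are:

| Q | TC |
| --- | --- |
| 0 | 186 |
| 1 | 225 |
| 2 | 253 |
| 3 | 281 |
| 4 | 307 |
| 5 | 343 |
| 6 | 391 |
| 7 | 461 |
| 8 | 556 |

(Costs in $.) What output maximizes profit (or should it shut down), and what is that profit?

Compute π = P·Q − TC at each output: Q=0: -186; Q=1: -164; Q=2: -131; Q=3: -98; Q=4: -63; Q=5: -38; Q=6: -25; Q=7: -34; Q=8: -68.
Profit is maximized at Q = 6. AVC there is 205/6 = $34.17 ≤ P, so producing beats shutting down (which would give -$186).

Q = 6; profit = -$25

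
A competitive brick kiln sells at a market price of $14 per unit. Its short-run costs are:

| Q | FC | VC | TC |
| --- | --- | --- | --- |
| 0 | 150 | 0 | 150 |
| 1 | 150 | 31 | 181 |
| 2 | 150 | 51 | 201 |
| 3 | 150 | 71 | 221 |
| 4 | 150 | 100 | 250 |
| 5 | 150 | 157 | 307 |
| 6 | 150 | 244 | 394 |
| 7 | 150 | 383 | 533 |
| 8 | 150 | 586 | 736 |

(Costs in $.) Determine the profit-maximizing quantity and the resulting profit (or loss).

Profit at each row (π = 14Q − TC): Q=0: -150; Q=1: -167; Q=2: -173; Q=3: -179; Q=4: -194; Q=5: -237; Q=6: -310; Q=7: -435; Q=8: -624.
Profit is highest at Q = 0. Equivalently, the lowest AVC in the table is 71/3 ≈ $23.67 at Q = 3, and P = $14 falls below it — price never covers variable cost, so the firm shuts down and loses only its fixed cost.

Q = 0 (shut down); profit = -$150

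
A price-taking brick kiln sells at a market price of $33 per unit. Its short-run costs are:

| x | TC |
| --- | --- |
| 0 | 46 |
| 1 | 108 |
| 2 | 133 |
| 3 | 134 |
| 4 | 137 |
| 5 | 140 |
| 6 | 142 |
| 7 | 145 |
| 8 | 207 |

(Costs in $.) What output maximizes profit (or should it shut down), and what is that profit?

Tabulate TR − TC: x=0: -46; x=1: -75; x=2: -67; x=3: -35; x=4: -5; x=5: 25; x=6: 56; x=7: 86; x=8: 57.
Profit is maximized at x = 7. AVC there is 99/7 = $14.14 ≤ P, so producing beats shutting down (which would give -$46).

x = 7; profit = $86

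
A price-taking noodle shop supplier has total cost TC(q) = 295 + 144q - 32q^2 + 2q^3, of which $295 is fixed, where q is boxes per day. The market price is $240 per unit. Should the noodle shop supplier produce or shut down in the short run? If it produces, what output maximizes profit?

Strip out fixed cost: VC = 144q - 32q^2 + 2q^3. Then AVC = 144 - 32q + 2q^2 and MC = 144 - 64q + 6q^2.
AVC is minimized where dAVC/dq = -32 + 4q = 0, at q = 8; min AVC = 144 - 32·8 + 2·8^2 = $16.
P = $240 exceeds min AVC = $16, so the firm stays open.
Set P = MC: 240 = 144 - 64q + 6q^2 → -96 - 64q + 6q^2 = 0. The roots are q = -4/3 and q = 12; the profit-maximizing output is on the rising part of MC, so q* = 12.
Check: AVC at q = 12 is $48 ≤ P, so revenue covers variable cost.
Profit = P·q − TC = 240·12 − 871 = $2009.

Produce at q = 12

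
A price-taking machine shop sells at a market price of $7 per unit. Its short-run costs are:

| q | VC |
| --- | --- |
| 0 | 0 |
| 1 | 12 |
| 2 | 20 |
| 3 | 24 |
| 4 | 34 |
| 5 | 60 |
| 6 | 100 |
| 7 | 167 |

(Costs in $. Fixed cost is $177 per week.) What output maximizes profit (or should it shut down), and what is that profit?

Tabulate TR − TC: q=0: -177; q=1: -182; q=2: -183; q=3: -180; q=4: -183; q=5: -202; q=6: -235; q=7: -295.
Profit is highest at q = 0. Equivalently, the lowest AVC in the table is 24/3 ≈ $8 at q = 3, and P = $7 falls below it — price never covers variable cost, so the firm shuts down and loses only its fixed cost.

q = 0 (shut down); profit = -$177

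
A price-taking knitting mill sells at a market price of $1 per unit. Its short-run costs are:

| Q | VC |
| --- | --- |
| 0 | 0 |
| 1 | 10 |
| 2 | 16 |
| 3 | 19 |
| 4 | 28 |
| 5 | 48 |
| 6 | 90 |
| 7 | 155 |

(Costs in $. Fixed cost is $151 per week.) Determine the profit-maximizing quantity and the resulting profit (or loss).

Tabulate TR − TC: Q=0: -151; Q=1: -160; Q=2: -165; Q=3: -167; Q=4: -175; Q=5: -194; Q=6: -235; Q=7: -299.
Profit is highest at Q = 0. Equivalently, the lowest AVC in the table is 19/3 ≈ $6.33 at Q = 3, and P = $1 falls below it — price never covers variable cost, so the firm shuts down and loses only its fixed cost.

Q = 0 (shut down); profit = -$151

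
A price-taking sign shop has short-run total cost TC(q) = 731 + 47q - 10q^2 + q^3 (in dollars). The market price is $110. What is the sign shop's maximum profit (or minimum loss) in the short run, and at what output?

AVC = 47 - 10q + q^2 has its minimum $22 at q = 5; price $110 clears that bar, so the firm operates.
MC = 47 - 20q + 3q^2. Setting P = MC and taking the root on the rising branch gives q* = 9.
TR = 110·9 = 990. TC = 731 + 342 = 1073. Profit = 990 − 1073 = -$83.
By producing, the firm covers all variable cost plus $648 of fixed cost; shutting down would lose the full $731.

Profit = -$83 at q = 9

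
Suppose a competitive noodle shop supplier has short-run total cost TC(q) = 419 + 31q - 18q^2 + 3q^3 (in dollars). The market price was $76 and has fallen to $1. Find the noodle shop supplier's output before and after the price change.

MC = 31 - 36q + 9q^2; the shutdown threshold is min AVC = $4 (at q = 3).
With P = $76 above the shutdown price, P = MC gives q = 5.
At P = $1 < min AVC = $4, price no longer covers variable cost at any output, so the firm shuts down: q = 0.

Output falls from 5 to 0 (the firm shuts down)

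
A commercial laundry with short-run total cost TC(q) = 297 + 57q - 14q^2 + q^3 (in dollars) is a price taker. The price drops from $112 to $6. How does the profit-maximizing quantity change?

Output falls from 11 to 0 (the firm shuts down)

AVC = 57 - 14q + q^2, minimized at q = 7 where min AVC = $8. MC = 57 - 28q + 3q^2.
At P = $112 ≥ min AVC, set P = MC on the rising branch: q = 11.
At P = $6 < min AVC = $8, price no longer covers variable cost at any output, so the firm shuts down: q = 0.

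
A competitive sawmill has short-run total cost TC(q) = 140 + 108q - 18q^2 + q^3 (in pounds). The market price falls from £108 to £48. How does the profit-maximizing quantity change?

MC = 108 - 36q + 3q^2; the shutdown threshold is min AVC = £27 (at q = 9).
With P = £108 above the shutdown price, P = MC gives q = 12.
At P = £48 ≥ min AVC, set P = MC: q = 10. The firm stays open but cuts output.

Output falls from 12 to 10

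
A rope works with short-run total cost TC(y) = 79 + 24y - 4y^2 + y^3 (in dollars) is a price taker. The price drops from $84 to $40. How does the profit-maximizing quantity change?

Output falls from 6 to 4

MC = 24 - 8y + 3y^2; the shutdown threshold is min AVC = $20 (at y = 2).
At P = $84 ≥ min AVC, set P = MC on the rising branch: y = 6.
At P = $40 ≥ min AVC, set P = MC: y = 4. The firm stays open but cuts output.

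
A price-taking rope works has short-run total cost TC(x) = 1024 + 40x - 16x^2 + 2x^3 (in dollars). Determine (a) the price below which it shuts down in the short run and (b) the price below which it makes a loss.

AVC = 40 - 16x + 2x^2; minimized at x = 4, giving min AVC = $8. That is the shutdown price.
ATC = 1024/x + 40 - 16x + 2x^2. Setting dATC/dx = −1024/x^2 − 16 + 4x = 0 gives x = 8 (since 4·8^3 − 16·8^2 = 1024).
min ATC = 1024/8 + 40 − 16·8 + 2·8^2 = $168. That is the break-even price.
Between these two prices the firm operates at a loss; above $168 it earns a profit.

Shutdown price = $8; break-even price = $168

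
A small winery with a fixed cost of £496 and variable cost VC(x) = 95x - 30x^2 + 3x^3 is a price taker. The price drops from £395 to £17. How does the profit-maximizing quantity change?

Output falls from 10 to 0 (the firm shuts down)

MC = 95 - 60x + 9x^2; the shutdown threshold is min AVC = £20 (at x = 5).
With P = £395 above the shutdown price, P = MC gives x = 10.
At P = £17 < min AVC = £20, price no longer covers variable cost at any output, so the firm shuts down: x = 0.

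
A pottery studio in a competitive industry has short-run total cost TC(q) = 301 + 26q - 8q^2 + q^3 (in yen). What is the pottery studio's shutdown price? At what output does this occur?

The shutdown price is the minimum of AVC. VC = 26q - 8q^2 + q^3, so AVC = 26 - 8q + q^2.
At the minimum of AVC, MC = AVC. MC = 26 - 16q + 3q^2; setting MC = AVC gives 2q^2 - 8q = 0, so q = 4. min AVC = 10.
The firm shuts down for any P below ¥10.

¥10 per unit, at q = 4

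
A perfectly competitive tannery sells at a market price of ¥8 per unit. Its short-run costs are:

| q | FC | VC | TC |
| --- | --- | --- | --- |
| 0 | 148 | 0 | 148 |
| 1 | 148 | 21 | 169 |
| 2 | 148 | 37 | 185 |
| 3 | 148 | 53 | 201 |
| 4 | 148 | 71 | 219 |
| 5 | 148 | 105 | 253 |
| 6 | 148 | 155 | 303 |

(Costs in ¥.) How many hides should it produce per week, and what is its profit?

Tabulate TR − TC: q=0: -148; q=1: -161; q=2: -169; q=3: -177; q=4: -187; q=5: -213; q=6: -255.
Profit is highest at q = 0. Equivalently, the lowest AVC in the table is 53/3 ≈ ¥17.67 at q = 3, and P = ¥8 falls below it — price never covers variable cost, so the firm shuts down and loses only its fixed cost.

q = 0 (shut down); profit = -¥148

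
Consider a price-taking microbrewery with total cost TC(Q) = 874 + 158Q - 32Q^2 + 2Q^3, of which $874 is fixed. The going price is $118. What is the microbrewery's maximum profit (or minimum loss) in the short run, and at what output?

AVC = 158 - 32Q + 2Q^2 has its minimum $30 at Q = 8; price $118 clears that bar, so the firm operates.
MC = 158 - 64Q + 6Q^2. Setting P = MC and taking the root on the rising branch gives Q* = 10.
TR = 118·10 = 1180. TC = 874 + 380 = 1254. Profit = 1180 − 1254 = -$74.
That loss of $74 beats the $874 the firm would lose by shutting down; producing recovers $800 of fixed cost.

Profit = -$74 at Q = 10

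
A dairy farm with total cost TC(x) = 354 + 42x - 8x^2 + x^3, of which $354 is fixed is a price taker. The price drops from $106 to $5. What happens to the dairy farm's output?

AVC = 42 - 8x + x^2, minimized at x = 4 where min AVC = $26. MC = 42 - 16x + 3x^2.
With P = $106 above the shutdown price, P = MC gives x = 8.
At P = $5 < min AVC = $26, price no longer covers variable cost at any output, so the firm shuts down: x = 0.

Output falls from 8 to 0 (the firm shuts down)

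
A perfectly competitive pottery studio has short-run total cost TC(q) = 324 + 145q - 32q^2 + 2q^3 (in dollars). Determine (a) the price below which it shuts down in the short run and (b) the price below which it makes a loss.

AVC = 145 - 32q + 2q^2; minimized at q = 8, giving min AVC = $17. That is the shutdown price.
ATC = 324/q + 145 - 32q + 2q^2. Setting dATC/dq = −324/q^2 − 32 + 4q = 0 gives q = 9 (since 4·9^3 − 32·9^2 = 324).
min ATC = 324/9 + 145 − 32·9 + 2·9^2 = $55. That is the break-even price.
For $17 ≤ P < $55 the firm produces at a loss; below $17 it shuts down.

Shutdown price = $17; break-even price = $55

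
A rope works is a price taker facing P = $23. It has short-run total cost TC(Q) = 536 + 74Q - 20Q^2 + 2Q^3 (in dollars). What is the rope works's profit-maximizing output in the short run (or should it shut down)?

Shut down

From TC, MC = TC'(Q) = 74 - 40Q + 6Q^2 and AVC = VC/Q = 74 - 20Q + 2Q^2.
AVC is minimized where dAVC/dQ = -20 + 4Q = 0, at Q = 5; min AVC = 74 - 20·5 + 2·5^2 = $24.
With P < min AVC ($23 < $24), every unit sold adds to the loss.
Best response: produce nothing and absorb the $536 fixed cost.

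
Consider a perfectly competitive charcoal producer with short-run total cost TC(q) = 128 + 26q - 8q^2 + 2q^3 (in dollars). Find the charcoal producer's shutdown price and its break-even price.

Shutdown price = $18; break-even price = $58

Shutdown price = min AVC. AVC = 26 - 8q + 2q^2, with vertex at q = 2 and minimum $18.
ATC = 128/q + 26 - 8q + 2q^2. Setting dATC/dq = −128/q^2 − 8 + 4q = 0 gives q = 4 (since 4·4^3 − 8·4^2 = 128).
min ATC = 128/4 + 26 − 8·4 + 2·4^2 = $58. That is the break-even price.
For $18 ≤ P < $58 the firm produces at a loss; below $18 it shuts down.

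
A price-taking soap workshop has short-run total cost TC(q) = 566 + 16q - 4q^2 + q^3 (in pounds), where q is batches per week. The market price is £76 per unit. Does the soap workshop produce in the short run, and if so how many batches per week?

Produce at q = 6

Strip out fixed cost: VC = 16q - 4q^2 + q^3. Then AVC = 16 - 4q + q^2 and MC = 16 - 8q + 3q^2.
The AVC parabola has its vertex at q = 4/2 = 2, where AVC = 16 - 4·2 + 2^2 = £12.
Because £76 ≥ £12, revenue can cover variable cost; the firm operates.
Set P = MC: 76 = 16 - 8q + 3q^2 → -60 - 8q + 3q^2 = 0. The roots are q = -10/3 and q = 6; the profit-maximizing output is on the rising part of MC, so q* = 6.
Check: AVC at q = 6 is £28 ≤ P, so revenue covers variable cost.
Profit = P·q − TC = 76·6 − 734 = -£278, a loss, but smaller than the £566 fixed cost the firm would lose by shutting down.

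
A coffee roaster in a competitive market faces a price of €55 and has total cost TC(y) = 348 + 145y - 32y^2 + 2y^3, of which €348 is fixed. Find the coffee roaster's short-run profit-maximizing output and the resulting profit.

Profit = -€24 at y = 9

AVC = 145 - 32y + 2y^2; min AVC = €17 at y = 8. Since P = €55 ≥ min AVC, the firm produces.
MC = 145 - 64y + 6y^2. Setting P = MC and taking the root on the rising branch gives y* = 9.
TR = 55·9 = 495. TC = 348 + 171 = 519. Profit = 495 − 519 = -€24.
By producing, the firm covers all variable cost plus €324 of fixed cost; shutting down would lose the full €348.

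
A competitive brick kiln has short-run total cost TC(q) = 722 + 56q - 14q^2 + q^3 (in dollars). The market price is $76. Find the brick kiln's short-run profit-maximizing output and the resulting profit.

AVC = 56 - 14q + q^2; min AVC = $7 at q = 7. Since P = $76 ≥ min AVC, the firm produces.
MC = 56 - 28q + 3q^2. Setting P = MC and taking the root on the rising branch gives q* = 10.
TR = 76·10 = 760. TC = 722 + 160 = 882. Profit = 760 − 882 = -$122.
That loss of $122 beats the $722 the firm would lose by shutting down; producing recovers $600 of fixed cost.

Profit = -$122 at q = 10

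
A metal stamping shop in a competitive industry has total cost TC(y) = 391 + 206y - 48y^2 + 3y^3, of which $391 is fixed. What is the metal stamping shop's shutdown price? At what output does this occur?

$14 per unit, at y = 8

Short-run supply begins at min AVC. From VC = 206y - 48y^2 + 3y^3, AVC = 206 - 48y + 3y^2.
At the minimum of AVC, MC = AVC. MC = 206 - 96y + 9y^2; setting MC = AVC gives 6y^2 - 48y = 0, so y = 8. min AVC = 14.
For P < $14 the firm produces nothing.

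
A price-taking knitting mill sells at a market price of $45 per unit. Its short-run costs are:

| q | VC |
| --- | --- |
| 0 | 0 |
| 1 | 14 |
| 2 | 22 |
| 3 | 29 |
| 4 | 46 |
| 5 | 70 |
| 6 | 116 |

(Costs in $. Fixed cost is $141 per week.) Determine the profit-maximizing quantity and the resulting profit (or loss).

q = 5; profit = $14

Tabulate TR − TC: q=0: -141; q=1: -110; q=2: -73; q=3: -35; q=4: -7; q=5: 14; q=6: 13.
Profit is maximized at q = 5. AVC there is 70/5 = $14 ≤ P, so producing beats shutting down (which would give -$141).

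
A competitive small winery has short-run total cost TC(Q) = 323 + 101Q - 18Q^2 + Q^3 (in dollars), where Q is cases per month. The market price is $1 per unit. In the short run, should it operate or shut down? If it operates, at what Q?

Shut down

From TC, MC = TC'(Q) = 101 - 36Q + 3Q^2 and AVC = VC/Q = 101 - 18Q + Q^2.
AVC is minimized where dAVC/dQ = -18 + 2Q = 0, at Q = 9; min AVC = 101 - 18·9 + 9^2 = $20.
With P < min AVC ($1 < $20), every unit sold adds to the loss.
Shutting down limits the loss to fixed cost, $323.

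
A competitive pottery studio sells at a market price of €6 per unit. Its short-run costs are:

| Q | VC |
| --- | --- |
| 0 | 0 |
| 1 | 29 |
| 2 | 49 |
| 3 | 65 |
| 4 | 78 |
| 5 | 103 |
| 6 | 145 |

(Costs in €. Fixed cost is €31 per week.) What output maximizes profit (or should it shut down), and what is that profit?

Tabulate TR − TC: Q=0: -31; Q=1: -54; Q=2: -68; Q=3: -78; Q=4: -85; Q=5: -104; Q=6: -140.
Profit is highest at Q = 0. Equivalently, the lowest AVC in the table is 78/4 ≈ €19.50 at Q = 4, and P = €6 falls below it — price never covers variable cost, so the firm shuts down and loses only its fixed cost.

Q = 0 (shut down); profit = -€31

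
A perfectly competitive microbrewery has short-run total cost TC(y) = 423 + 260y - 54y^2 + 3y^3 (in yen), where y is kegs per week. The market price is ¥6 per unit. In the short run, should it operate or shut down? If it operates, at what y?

Variable cost is VC = 260y - 54y^2 + 3y^3, so AVC = VC/y = 260 - 54y + 3y^2 and MC = dTC/dy = 260 - 108y + 9y^2.
The AVC parabola has its vertex at y = 54/6 = 9, where AVC = 260 - 54·9 + 3·9^2 = ¥17.
P = ¥6 lies below min AVC = ¥17; no output level covers variable cost.
Best response: produce nothing and absorb the ¥423 fixed cost.

Shut down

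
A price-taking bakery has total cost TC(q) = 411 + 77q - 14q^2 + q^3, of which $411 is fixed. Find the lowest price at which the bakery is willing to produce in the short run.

The firm shuts down when price falls below the minimum of average variable cost. AVC = VC/q = 77 - 14q + q^2.
At the minimum of AVC, MC = AVC. MC = 77 - 28q + 3q^2; setting MC = AVC gives 2q^2 - 14q = 0, so q = 7. min AVC = 28.
The firm shuts down for any P below $28.

$28 per unit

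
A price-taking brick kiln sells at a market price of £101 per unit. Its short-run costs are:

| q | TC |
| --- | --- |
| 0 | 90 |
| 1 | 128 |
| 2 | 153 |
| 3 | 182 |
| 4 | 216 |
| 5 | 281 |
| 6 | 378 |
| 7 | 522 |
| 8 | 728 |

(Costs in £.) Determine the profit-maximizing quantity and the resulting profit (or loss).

Compute π = P·q − TC at each output: q=0: -90; q=1: -27; q=2: 49; q=3: 121; q=4: 188; q=5: 224; q=6: 228; q=7: 185; q=8: 80.
Profit is maximized at q = 6. AVC there is 288/6 = £48 ≤ P, so producing beats shutting down (which would give -£90).

q = 6; profit = £228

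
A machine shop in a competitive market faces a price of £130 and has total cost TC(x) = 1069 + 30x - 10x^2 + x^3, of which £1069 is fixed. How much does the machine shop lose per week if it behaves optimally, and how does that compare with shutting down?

AVC = 30 - 10x + x^2; min AVC = £5 at x = 5. Since P = £130 ≥ min AVC, the firm produces.
MC = 30 - 20x + 3x^2. Setting P = MC and taking the root on the rising branch gives x* = 10.
TR = 130·10 = 1300. TC = 1069 + 300 = 1369. Profit = 1300 − 1369 = -£69.
Shutting down would mean losing the fixed cost of £1069, so operating at a loss of £69 is better by £1000.

Profit = -£69 at x = 10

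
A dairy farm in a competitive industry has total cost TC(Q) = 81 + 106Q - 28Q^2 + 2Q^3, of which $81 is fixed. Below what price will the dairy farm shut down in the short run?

$8 per unit

The firm shuts down when price falls below the minimum of average variable cost. AVC = VC/Q = 106 - 28Q + 2Q^2.
At the minimum of AVC, MC = AVC. MC = 106 - 56Q + 6Q^2; setting MC = AVC gives 4Q^2 - 28Q = 0, so Q = 7. min AVC = 8.
So the shutdown price is $8.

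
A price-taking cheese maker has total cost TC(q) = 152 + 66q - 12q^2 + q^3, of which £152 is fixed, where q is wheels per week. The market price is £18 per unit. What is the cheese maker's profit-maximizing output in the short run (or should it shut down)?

Variable cost is VC = 66q - 12q^2 + q^3, so AVC = VC/q = 66 - 12q + q^2 and MC = dTC/dq = 66 - 24q + 3q^2.
AVC hits its minimum where MC = AVC, at q = 6, giving min AVC = 66 - 12·6 + 6^2 = £30.
P = £18 lies below min AVC = £30; no output level covers variable cost.
Shutting down limits the loss to fixed cost, £152.

Shut down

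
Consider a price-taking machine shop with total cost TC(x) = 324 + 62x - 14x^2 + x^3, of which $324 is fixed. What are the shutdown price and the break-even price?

AVC = 62 - 14x + x^2; minimized at x = 7, giving min AVC = $13. That is the shutdown price.
ATC = 324/x + 62 - 14x + x^2. Setting dATC/dx = −324/x^2 − 14 + 2x = 0 gives x = 9 (since 2·9^3 − 14·9^2 = 324).
min ATC = 324/9 + 62 − 14·9 + 9^2 = $53. That is the break-even price.
Between these two prices the firm operates at a loss; above $53 it earns a profit.

Shutdown price = $13; break-even price = $53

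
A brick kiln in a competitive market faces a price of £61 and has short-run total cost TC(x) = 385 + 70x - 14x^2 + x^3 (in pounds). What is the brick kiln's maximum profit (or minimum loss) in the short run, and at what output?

AVC = 70 - 14x + x^2 has its minimum £21 at x = 7; price £61 clears that bar, so the firm operates.
MC = 70 - 28x + 3x^2. Setting P = MC and taking the root on the rising branch gives x* = 9.
TR = 61·9 = 549. TC = 385 + 225 = 610. Profit = 549 − 610 = -£61.
That loss of £61 beats the £385 the firm would lose by shutting down; producing recovers £324 of fixed cost.

Profit = -£61 at x = 9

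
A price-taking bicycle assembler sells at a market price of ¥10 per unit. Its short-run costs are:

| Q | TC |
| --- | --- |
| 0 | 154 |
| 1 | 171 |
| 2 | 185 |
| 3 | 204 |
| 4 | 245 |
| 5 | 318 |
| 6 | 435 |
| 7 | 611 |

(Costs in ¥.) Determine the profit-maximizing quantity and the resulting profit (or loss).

Tabulate TR − TC: Q=0: -154; Q=1: -161; Q=2: -165; Q=3: -174; Q=4: -205; Q=5: -268; Q=6: -375; Q=7: -541.
Profit is highest at Q = 0. Equivalently, the lowest AVC in the table is 31/2 ≈ ¥15.50 at Q = 2, and P = ¥10 falls below it — price never covers variable cost, so the firm shuts down and loses only its fixed cost.

Q = 0 (shut down); profit = -¥154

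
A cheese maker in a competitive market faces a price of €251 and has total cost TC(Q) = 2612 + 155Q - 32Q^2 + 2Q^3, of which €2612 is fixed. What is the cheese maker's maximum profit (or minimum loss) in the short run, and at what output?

AVC = 155 - 32Q + 2Q^2; min AVC = €27 at Q = 8. Since P = €251 ≥ min AVC, the firm produces.
With MC = 155 - 64Q + 6Q^2, P = MC on the upward-sloping part at Q* = 12.
TR = 251·12 = 3012. TC = 2612 + 708 = 3320. Profit = 3012 − 3320 = -€308.
That loss of €308 beats the €2612 the firm would lose by shutting down; producing recovers €2304 of fixed cost.

Profit = -€308 at Q = 12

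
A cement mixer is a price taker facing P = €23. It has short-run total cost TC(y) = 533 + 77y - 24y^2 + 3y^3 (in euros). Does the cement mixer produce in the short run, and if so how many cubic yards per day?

Shut down

From TC, MC = TC'(y) = 77 - 48y + 9y^2 and AVC = VC/y = 77 - 24y + 3y^2.
AVC hits its minimum where MC = AVC, at y = 4, giving min AVC = 77 - 24·4 + 3·4^2 = €29.
With P < min AVC (€23 < €29), every unit sold adds to the loss.
Best response: produce nothing and absorb the €533 fixed cost.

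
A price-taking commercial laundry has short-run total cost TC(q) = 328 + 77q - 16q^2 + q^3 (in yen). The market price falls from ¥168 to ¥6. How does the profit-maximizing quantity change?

MC = 77 - 32q + 3q^2; the shutdown threshold is min AVC = ¥13 (at q = 8).
With P = ¥168 above the shutdown price, P = MC gives q = 13.
At P = ¥6 < min AVC = ¥13, price no longer covers variable cost at any output, so the firm shuts down: q = 0.

Output falls from 13 to 0 (the firm shuts down)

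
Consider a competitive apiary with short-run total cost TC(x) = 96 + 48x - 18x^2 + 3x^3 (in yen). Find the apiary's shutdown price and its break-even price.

Shutdown price = min AVC. AVC = 48 - 18x + 3x^2, with vertex at x = 3 and minimum ¥21.
ATC = 96/x + 48 - 18x + 3x^2. Setting dATC/dx = −96/x^2 − 18 + 6x = 0 gives x = 4 (since 6·4^3 − 18·4^2 = 96).
min ATC = 96/4 + 48 − 18·4 + 3·4^2 = ¥48. That is the break-even price.
For ¥21 ≤ P < ¥48 the firm produces at a loss; below ¥21 it shuts down.

Shutdown price = ¥21; break-even price = ¥48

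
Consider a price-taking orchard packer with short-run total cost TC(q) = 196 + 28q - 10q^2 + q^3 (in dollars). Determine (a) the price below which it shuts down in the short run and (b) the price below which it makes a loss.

Shutdown price = $3; break-even price = $35

Shutdown price = min AVC. AVC = 28 - 10q + q^2, with vertex at q = 5 and minimum $3.
ATC = 196/q + 28 - 10q + q^2. Setting dATC/dq = −196/q^2 − 10 + 2q = 0 gives q = 7 (since 2·7^3 − 10·7^2 = 196).
min ATC = 196/7 + 28 − 10·7 + 7^2 = $35. That is the break-even price.
Between these two prices the firm operates at a loss; above $35 it earns a profit.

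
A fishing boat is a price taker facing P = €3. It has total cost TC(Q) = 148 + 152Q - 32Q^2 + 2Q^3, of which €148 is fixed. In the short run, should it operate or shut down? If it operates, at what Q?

Shut down

From TC, MC = TC'(Q) = 152 - 64Q + 6Q^2 and AVC = VC/Q = 152 - 32Q + 2Q^2.
AVC hits its minimum where MC = AVC, at Q = 8, giving min AVC = 152 - 32·8 + 2·8^2 = €24.
With P < min AVC (€3 < €24), every unit sold adds to the loss.
Shutting down limits the loss to fixed cost, €148.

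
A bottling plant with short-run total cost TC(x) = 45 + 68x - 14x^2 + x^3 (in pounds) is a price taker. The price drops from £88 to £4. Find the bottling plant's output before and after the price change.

MC = 68 - 28x + 3x^2; the shutdown threshold is min AVC = £19 (at x = 7).
With P = £88 above the shutdown price, P = MC gives x = 10.
At P = £4 < min AVC = £19, price no longer covers variable cost at any output, so the firm shuts down: x = 0.

Output falls from 10 to 0 (the firm shuts down)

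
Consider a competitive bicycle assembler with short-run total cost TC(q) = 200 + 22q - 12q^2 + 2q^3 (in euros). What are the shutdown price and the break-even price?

AVC = 22 - 12q + 2q^2; minimized at q = 3, giving min AVC = €4. That is the shutdown price.
ATC = 200/q + 22 - 12q + 2q^2. Setting dATC/dq = −200/q^2 − 12 + 4q = 0 gives q = 5 (since 4·5^3 − 12·5^2 = 200).
min ATC = 200/5 + 22 − 12·5 + 2·5^2 = €52. That is the break-even price.
Between these two prices the firm operates at a loss; above €52 it earns a profit.

Shutdown price = €4; break-even price = €52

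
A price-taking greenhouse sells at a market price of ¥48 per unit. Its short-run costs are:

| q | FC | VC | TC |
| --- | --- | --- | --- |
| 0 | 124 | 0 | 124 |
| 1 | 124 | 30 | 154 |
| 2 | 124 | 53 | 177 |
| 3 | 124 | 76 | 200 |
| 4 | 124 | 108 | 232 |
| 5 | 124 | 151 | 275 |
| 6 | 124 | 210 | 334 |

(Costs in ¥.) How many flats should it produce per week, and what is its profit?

q = 5; profit = -¥35

Tabulate TR − TC: q=0: -124; q=1: -106; q=2: -81; q=3: -56; q=4: -40; q=5: -35; q=6: -46.
Profit is maximized at q = 5. AVC there is 151/5 = ¥30.20 ≤ P, so producing beats shutting down (which would give -¥124).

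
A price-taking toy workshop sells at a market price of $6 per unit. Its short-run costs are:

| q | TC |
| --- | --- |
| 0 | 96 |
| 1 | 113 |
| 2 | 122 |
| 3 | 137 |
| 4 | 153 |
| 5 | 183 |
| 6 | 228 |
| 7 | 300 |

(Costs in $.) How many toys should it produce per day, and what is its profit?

Tabulate TR − TC: q=0: -96; q=1: -107; q=2: -110; q=3: -119; q=4: -129; q=5: -153; q=6: -192; q=7: -258.
Profit is highest at q = 0. Equivalently, the lowest AVC in the table is 26/2 ≈ $13 at q = 2, and P = $6 falls below it — price never covers variable cost, so the firm shuts down and loses only its fixed cost.

q = 0 (shut down); profit = -$96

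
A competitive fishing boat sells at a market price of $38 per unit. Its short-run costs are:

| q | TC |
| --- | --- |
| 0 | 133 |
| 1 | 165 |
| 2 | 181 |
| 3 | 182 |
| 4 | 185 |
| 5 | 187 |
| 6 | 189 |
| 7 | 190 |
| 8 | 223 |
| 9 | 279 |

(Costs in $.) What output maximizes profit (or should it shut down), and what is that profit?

q = 8; profit = $81

Profit at each row (π = 38q − TC): q=0: -133; q=1: -127; q=2: -105; q=3: -68; q=4: -33; q=5: 3; q=6: 39; q=7: 76; q=8: 81; q=9: 63.
Profit is maximized at q = 8. AVC there is 90/8 = $11.25 ≤ P, so producing beats shutting down (which would give -$133).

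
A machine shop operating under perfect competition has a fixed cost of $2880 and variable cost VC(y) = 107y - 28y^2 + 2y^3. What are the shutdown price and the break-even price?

AVC = 107 - 28y + 2y^2; minimized at y = 7, giving min AVC = $9. That is the shutdown price.
ATC = 2880/y + 107 - 28y + 2y^2. Setting dATC/dy = −2880/y^2 − 28 + 4y = 0 gives y = 12 (since 4·12^3 − 28·12^2 = 2880).
min ATC = 2880/12 + 107 − 28·12 + 2·12^2 = $299. That is the break-even price.
For $9 ≤ P < $299 the firm produces at a loss; below $9 it shuts down.

Shutdown price = $9; break-even price = $299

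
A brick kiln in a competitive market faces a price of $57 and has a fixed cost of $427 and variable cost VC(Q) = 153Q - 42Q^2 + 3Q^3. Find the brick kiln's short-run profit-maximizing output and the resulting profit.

AVC = 153 - 42Q + 3Q^2 has its minimum $6 at Q = 7; price $57 clears that bar, so the firm operates.
With MC = 153 - 84Q + 9Q^2, P = MC on the upward-sloping part at Q* = 8.
TR = 57·8 = 456. TC = 427 + 72 = 499. Profit = 456 − 499 = -$43.
By producing, the firm covers all variable cost plus $384 of fixed cost; shutting down would lose the full $427.

Profit = -$43 at Q = 8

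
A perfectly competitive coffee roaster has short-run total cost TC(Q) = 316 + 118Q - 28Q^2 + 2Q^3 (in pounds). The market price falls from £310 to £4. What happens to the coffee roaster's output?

AVC = 118 - 28Q + 2Q^2, minimized at Q = 7 where min AVC = £20. MC = 118 - 56Q + 6Q^2.
At P = £310 ≥ min AVC, set P = MC on the rising branch: Q = 12.
At P = £4 < min AVC = £20, price no longer covers variable cost at any output, so the firm shuts down: Q = 0.

Output falls from 12 to 0 (the firm shuts down)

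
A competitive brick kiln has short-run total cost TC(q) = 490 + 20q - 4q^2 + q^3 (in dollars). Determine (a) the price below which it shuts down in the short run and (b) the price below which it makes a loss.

AVC = 20 - 4q + q^2; minimized at q = 2, giving min AVC = $16. That is the shutdown price.
ATC = 490/q + 20 - 4q + q^2. Setting dATC/dq = −490/q^2 − 4 + 2q = 0 gives q = 7 (since 2·7^3 − 4·7^2 = 490).
min ATC = 490/7 + 20 − 4·7 + 7^2 = $111. That is the break-even price.
Between these two prices the firm operates at a loss; above $111 it earns a profit.

Shutdown price = $16; break-even price = $111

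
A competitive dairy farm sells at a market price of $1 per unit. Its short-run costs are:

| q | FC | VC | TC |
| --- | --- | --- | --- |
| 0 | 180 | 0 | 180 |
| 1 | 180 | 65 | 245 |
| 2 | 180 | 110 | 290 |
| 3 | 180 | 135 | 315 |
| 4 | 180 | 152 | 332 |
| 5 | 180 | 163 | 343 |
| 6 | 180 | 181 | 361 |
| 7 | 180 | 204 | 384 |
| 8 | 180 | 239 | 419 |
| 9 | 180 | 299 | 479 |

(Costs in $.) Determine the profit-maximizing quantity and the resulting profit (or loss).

q = 0 (shut down); profit = -$180

Profit at each row (π = 1q − TC): q=0: -180; q=1: -244; q=2: -288; q=3: -312; q=4: -328; q=5: -338; q=6: -355; q=7: -377; q=8: -411; q=9: -470.
Profit is highest at q = 0. Equivalently, the lowest AVC in the table is 204/7 ≈ $29.14 at q = 7, and P = $1 falls below it — price never covers variable cost, so the firm shuts down and loses only its fixed cost.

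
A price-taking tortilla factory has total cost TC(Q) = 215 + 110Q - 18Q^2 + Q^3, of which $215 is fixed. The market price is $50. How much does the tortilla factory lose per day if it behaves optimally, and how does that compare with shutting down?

Profit = -$15 at Q = 10

AVC = 110 - 18Q + Q^2; min AVC = $29 at Q = 9. Since P = $50 ≥ min AVC, the firm produces.
With MC = 110 - 36Q + 3Q^2, P = MC on the upward-sloping part at Q* = 10.
TR = 50·10 = 500. TC = 215 + 300 = 515. Profit = 500 − 515 = -$15.
Shutting down would mean losing the fixed cost of $215, so operating at a loss of $15 is better by $200.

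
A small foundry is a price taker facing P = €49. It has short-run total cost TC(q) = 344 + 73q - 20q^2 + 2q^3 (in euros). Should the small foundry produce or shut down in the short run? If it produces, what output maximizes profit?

Produce at q = 6

From TC, MC = TC'(q) = 73 - 40q + 6q^2 and AVC = VC/q = 73 - 20q + 2q^2.
The AVC parabola has its vertex at q = 20/4 = 5, where AVC = 73 - 20·5 + 2·5^2 = €23.
Because €49 ≥ €23, revenue can cover variable cost; the firm operates.
Set P = MC: 49 = 73 - 40q + 6q^2 → 24 - 40q + 6q^2 = 0. The roots are q = 2/3 and q = 6; the profit-maximizing output is on the rising part of MC, so q* = 6.
Check: AVC at q = 6 is €25 ≤ P, so revenue covers variable cost.
Profit = P·q − TC = 49·6 − 494 = -€200, a loss, but smaller than the €344 fixed cost the firm would lose by shutting down.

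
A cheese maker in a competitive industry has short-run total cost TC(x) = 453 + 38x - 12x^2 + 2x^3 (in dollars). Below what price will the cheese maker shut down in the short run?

The firm shuts down when price falls below the minimum of average variable cost. AVC = VC/x = 38 - 12x + 2x^2.
dAVC/dx = -12 + 4x = 0 gives x = 3. min AVC = 38 - 12·3 + 2·3^2 = 20.
The firm shuts down for any P below $20.

$20 per unit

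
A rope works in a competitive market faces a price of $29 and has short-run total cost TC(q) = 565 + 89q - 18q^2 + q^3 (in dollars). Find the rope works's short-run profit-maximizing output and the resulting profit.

AVC = 89 - 18q + q^2 has its minimum $8 at q = 9; price $29 clears that bar, so the firm operates.
With MC = 89 - 36q + 3q^2, P = MC on the upward-sloping part at q* = 10.
TR = 29·10 = 290. TC = 565 + 90 = 655. Profit = 290 − 655 = -$365.
Shutting down would mean losing the fixed cost of $565, so operating at a loss of $365 is better by $200.

Profit = -$365 at q = 10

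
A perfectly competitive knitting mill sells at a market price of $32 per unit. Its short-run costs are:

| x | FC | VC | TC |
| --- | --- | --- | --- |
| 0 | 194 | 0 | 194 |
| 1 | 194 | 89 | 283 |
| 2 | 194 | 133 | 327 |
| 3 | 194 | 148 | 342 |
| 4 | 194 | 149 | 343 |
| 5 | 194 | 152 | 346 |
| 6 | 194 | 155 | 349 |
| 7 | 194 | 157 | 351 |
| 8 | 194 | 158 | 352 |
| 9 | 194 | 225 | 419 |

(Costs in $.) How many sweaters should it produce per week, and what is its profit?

x = 8; profit = -$96

Profit at each row (π = 32x − TC): x=0: -194; x=1: -251; x=2: -263; x=3: -246; x=4: -215; x=5: -186; x=6: -157; x=7: -127; x=8: -96; x=9: -131.
Profit is maximized at x = 8. AVC there is 158/8 = $19.75 ≤ P, so producing beats shutting down (which would give -$194).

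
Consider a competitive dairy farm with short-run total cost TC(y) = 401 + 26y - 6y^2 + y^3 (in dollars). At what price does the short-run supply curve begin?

The shutdown price is the minimum of AVC. VC = 26y - 6y^2 + y^3, so AVC = 26 - 6y + y^2.
At the minimum of AVC, MC = AVC. MC = 26 - 12y + 3y^2; setting MC = AVC gives 2y^2 - 6y = 0, so y = 3. min AVC = 17.
The firm shuts down for any P below $17.

$17 per unit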